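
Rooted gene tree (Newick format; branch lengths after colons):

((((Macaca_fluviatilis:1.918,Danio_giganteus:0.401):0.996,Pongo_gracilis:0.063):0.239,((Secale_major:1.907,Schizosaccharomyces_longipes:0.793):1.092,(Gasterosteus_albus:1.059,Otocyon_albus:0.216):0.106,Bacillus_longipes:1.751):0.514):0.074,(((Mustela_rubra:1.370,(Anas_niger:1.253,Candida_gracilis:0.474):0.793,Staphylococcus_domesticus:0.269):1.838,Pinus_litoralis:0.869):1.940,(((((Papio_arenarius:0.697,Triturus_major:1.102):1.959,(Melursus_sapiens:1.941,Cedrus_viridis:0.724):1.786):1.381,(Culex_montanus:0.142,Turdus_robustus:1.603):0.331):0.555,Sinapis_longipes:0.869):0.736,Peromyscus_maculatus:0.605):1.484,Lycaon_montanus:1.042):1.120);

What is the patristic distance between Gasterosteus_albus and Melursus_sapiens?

10.756

The path runs Gasterosteus_albus → … → MRCA → … → Melursus_sapiens; the MRCA is the root of the tree.
Branch lengths along that path: 1.059 + 0.106 + 0.514 + 0.074 + 1.120 + 1.484 + 0.736 + 0.555 + 1.381 + 1.786 + 1.941 = 10.756.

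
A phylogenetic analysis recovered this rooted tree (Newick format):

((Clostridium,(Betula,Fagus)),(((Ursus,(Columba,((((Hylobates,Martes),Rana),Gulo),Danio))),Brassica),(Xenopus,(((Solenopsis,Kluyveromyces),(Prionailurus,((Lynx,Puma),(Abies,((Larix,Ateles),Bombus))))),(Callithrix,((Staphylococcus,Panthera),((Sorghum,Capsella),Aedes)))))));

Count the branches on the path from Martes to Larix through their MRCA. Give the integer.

17

The MRCA of Martes and Larix is the node subtending (((Ursus,(Columba,((((Hylobates,Martes),Rana),Gulo),Danio))),Brassica),(Xenopus,(((Solenopsis,Kluyveromyces),(Prionailurus,((Lynx,Puma),(Abies,((Larix,Ateles),Bombus))))),(Callithrix,((Staphylococcus,Panthera),((Sorghum,Capsella),Aedes)))))).
From Martes up to that node: 8 branches. From Larix up to the same node: 9 branches. Total: 8 + 9 = 17.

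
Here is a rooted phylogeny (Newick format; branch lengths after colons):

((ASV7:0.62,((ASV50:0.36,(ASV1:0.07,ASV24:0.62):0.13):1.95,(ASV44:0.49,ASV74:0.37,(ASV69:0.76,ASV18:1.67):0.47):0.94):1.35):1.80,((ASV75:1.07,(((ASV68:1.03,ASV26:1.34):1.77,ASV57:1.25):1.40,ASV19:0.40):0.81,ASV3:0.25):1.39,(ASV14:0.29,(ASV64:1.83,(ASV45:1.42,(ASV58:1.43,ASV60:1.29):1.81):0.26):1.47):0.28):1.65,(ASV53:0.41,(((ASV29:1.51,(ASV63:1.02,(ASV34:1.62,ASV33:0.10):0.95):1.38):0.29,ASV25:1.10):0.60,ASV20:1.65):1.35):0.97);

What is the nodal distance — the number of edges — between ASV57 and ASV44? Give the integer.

9

The MRCA of ASV57 and ASV44 is the root of the tree.
From ASV57 up to that node: 5 branches. From ASV44 up to the same node: 4 branches. Total: 5 + 4 = 9.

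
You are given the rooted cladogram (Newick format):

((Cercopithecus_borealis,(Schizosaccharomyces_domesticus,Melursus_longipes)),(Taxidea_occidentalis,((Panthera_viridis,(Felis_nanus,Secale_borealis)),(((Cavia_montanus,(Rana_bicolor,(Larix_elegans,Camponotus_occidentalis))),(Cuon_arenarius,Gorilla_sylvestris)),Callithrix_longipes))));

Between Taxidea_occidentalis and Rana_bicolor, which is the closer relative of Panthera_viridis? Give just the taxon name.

The MRCA of Panthera_viridis and Rana_bicolor subtends ((Panthera_viridis,(Felis_nanus,Secale_borealis)),(((Cavia_montanus,(Rana_bicolor,(Larix_elegans,Camponotus_occidentalis))),(Cuon_arenarius,Gorilla_sylvestris)),Callithrix_longipes)) (10 taxa).
The MRCA of Panthera_viridis and Taxidea_occidentalis subtends (Taxidea_occidentalis,((Panthera_viridis,(Felis_nanus,Secale_borealis)),(((Cavia_montanus,(Rana_bicolor,(Larix_elegans,Camponotus_occidentalis))),(Cuon_arenarius,Gorilla_sylvestris)),Callithrix_longipes))) (11 taxa).
The first is nested inside the second, so Panthera_viridis shares a more recent common ancestor with Rana_bicolor.

Rana_bicolor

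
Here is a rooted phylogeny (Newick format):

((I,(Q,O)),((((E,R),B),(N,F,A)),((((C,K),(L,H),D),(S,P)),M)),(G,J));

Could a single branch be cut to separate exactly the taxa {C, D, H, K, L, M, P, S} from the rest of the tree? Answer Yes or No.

The most recent common ancestor of these taxa subtends ((((C,K),(L,H),D),(S,P)),M).
That clade has exactly 8 tips — every listed taxon and nothing else — so the group is monophyletic.

Yes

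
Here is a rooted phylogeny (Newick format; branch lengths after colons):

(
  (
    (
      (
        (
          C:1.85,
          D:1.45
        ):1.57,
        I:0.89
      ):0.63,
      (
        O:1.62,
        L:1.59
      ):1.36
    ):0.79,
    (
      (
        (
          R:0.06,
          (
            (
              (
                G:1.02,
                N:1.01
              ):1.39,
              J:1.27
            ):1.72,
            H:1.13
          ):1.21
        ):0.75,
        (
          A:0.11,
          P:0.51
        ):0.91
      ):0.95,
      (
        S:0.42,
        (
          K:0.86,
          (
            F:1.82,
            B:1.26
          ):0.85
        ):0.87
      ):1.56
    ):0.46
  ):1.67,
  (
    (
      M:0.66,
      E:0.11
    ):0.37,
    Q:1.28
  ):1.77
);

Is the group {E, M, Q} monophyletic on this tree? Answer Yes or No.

Yes

The most recent common ancestor of these taxa subtends ((M,E),Q).
That clade has exactly 3 tips — every listed taxon and nothing else — so the group is monophyletic.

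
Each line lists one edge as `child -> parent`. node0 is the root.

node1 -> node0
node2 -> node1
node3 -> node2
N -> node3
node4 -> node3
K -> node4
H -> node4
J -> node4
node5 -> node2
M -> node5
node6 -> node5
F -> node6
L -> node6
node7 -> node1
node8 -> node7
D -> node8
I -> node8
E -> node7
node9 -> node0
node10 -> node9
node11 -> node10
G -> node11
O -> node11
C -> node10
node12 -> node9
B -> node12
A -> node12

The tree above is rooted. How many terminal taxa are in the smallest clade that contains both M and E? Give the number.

The MRCA of M and E is the node subtending (((N,(K,H,J)),(M,(F,L))),((D,I),E)).
That clade contains 10 terminal taxa: D, E, F, H, I, J, K, L, M, N.

10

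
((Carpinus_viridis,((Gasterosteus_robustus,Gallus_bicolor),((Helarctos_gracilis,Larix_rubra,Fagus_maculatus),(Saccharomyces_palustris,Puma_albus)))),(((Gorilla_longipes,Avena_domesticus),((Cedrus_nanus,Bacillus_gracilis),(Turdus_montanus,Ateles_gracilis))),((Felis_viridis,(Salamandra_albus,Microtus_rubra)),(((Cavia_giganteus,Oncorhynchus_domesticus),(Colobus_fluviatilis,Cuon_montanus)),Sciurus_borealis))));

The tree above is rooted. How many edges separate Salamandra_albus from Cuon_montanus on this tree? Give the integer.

7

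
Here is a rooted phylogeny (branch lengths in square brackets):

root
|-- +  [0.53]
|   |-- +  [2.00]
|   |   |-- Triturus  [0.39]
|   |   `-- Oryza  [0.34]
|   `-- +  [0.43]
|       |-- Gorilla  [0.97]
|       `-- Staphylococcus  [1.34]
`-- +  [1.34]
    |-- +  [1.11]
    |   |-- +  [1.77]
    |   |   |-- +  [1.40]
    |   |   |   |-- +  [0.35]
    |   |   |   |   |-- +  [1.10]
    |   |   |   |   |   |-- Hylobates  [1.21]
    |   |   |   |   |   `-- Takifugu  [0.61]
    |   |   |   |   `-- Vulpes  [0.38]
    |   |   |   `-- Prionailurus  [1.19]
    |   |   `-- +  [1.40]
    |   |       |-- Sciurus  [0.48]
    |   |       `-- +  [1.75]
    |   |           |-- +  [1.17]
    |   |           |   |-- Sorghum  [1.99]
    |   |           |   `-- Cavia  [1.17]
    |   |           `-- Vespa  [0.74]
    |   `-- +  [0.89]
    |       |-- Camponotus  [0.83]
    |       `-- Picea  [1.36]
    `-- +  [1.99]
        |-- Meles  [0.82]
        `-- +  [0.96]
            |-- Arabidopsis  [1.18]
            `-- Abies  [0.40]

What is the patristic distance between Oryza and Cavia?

The path runs Oryza → … → MRCA → … → Cavia; the MRCA is the root of the tree.
Branch lengths along that path: 0.34 + 2.00 + 0.53 + 1.34 + 1.11 + 1.77 + 1.40 + 1.75 + 1.17 + 1.17 = 12.58.

12.58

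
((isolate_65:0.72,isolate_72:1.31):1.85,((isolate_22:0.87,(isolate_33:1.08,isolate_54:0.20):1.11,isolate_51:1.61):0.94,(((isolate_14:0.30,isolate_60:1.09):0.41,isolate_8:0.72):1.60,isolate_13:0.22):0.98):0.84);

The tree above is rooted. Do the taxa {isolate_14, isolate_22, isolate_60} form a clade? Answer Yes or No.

No

The MRCA of the listed taxa subtends ((isolate_22,(isolate_33,isolate_54),isolate_51),(((isolate_14,isolate_60),isolate_8),isolate_13)).
That clade also contains isolate_13, isolate_33, isolate_51, isolate_54, isolate_8, which are not in the proposed group, so the group is not monophyletic.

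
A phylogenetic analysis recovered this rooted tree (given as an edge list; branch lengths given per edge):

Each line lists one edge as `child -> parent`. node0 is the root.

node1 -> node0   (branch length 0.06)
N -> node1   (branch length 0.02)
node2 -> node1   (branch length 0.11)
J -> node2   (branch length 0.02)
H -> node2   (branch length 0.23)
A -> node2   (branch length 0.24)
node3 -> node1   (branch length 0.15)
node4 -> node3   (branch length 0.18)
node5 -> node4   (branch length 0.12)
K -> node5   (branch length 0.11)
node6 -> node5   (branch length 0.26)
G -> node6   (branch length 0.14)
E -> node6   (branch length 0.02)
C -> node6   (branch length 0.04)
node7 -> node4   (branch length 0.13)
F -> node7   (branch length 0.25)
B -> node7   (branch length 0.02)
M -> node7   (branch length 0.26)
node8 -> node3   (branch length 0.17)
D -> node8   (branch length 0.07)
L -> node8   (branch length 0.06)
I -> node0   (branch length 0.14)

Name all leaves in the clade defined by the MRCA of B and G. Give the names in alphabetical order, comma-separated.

Tracing B: it sits inside (F,B,M).
Tracing G: it sits inside (G,E,C).
The smallest clade enclosing both is ((K,(G,E,C)),(F,B,M)); the answer is its 7 terminal taxa in alphabetical order.

B, C, E, F, G, K, M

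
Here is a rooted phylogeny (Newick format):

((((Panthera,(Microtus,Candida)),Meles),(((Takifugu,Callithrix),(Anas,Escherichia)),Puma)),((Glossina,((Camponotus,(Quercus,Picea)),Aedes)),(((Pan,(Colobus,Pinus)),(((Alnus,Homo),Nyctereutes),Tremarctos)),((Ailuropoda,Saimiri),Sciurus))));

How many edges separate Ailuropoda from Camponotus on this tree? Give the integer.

The MRCA of Ailuropoda and Camponotus is the node subtending ((Glossina,((Camponotus,(Quercus,Picea)),Aedes)),(((Pan,(Colobus,Pinus)),(((Alnus,Homo),Nyctereutes),Tremarctos)),((Ailuropoda,Saimiri),Sciurus))).
From Ailuropoda up to that node: 4 branches. From Camponotus up to the same node: 4 branches. Total: 4 + 4 = 8.

8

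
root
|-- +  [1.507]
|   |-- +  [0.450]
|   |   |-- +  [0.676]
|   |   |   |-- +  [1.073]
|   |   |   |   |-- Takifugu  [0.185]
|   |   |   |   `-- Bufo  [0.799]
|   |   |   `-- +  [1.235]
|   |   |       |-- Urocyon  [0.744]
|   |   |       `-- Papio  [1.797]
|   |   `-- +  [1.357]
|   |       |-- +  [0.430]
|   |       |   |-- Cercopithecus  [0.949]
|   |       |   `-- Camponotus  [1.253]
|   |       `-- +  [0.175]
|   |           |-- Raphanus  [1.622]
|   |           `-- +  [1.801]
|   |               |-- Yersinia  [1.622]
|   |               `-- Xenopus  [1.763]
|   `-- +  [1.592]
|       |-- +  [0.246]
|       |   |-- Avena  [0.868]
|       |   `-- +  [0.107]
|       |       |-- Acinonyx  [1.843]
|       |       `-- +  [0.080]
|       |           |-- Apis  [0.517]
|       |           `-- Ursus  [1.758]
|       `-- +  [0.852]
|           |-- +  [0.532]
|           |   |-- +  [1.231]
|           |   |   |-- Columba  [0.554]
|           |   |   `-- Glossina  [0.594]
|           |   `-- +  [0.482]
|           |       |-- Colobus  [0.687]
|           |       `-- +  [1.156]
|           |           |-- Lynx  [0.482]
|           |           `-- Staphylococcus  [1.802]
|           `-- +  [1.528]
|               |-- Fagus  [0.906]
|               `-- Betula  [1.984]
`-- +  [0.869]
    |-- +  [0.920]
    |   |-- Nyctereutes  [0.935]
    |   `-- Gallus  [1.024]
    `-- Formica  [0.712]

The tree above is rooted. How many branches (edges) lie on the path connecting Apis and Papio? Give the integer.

The MRCA of Apis and Papio is the node subtending ((((Takifugu,Bufo),(Urocyon,Papio)),((Cercopithecus,Camponotus),(Raphanus,(Yersinia,Xenopus)))),((Avena,(Acinonyx,(Apis,Ursus))),(((Columba,Glossina),(Colobus,(Lynx,Staphylococcus))),(Fagus,Betula)))).
From Apis up to that node: 5 branches. From Papio up to the same node: 4 branches. Total: 5 + 4 = 9.

9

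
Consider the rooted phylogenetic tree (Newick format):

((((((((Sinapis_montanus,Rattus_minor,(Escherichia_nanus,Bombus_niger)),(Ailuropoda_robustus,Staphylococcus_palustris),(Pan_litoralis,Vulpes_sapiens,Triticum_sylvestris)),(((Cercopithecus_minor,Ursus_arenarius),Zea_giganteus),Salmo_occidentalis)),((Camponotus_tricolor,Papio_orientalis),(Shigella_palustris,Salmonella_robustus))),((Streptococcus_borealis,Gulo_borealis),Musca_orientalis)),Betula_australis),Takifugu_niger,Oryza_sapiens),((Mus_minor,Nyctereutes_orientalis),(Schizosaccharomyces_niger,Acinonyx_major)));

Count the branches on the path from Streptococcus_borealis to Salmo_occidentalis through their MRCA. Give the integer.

The MRCA of Streptococcus_borealis and Salmo_occidentalis is the node subtending (((((Sinapis_montanus,Rattus_minor,(Escherichia_nanus,Bombus_niger)),(Ailuropoda_robustus,Staphylococcus_palustris),(Pan_litoralis,Vulpes_sapiens,Triticum_sylvestris)),(((Cercopithecus_minor,Ursus_arenarius),Zea_giganteus),Salmo_occidentalis)),((Camponotus_tricolor,Papio_orientalis),(Shigella_palustris,Salmonella_robustus))),((Streptococcus_borealis,Gulo_borealis),Musca_orientalis)).
From Streptococcus_borealis up to that node: 3 branches. From Salmo_occidentalis up to the same node: 4 branches. Total: 3 + 4 = 7.

7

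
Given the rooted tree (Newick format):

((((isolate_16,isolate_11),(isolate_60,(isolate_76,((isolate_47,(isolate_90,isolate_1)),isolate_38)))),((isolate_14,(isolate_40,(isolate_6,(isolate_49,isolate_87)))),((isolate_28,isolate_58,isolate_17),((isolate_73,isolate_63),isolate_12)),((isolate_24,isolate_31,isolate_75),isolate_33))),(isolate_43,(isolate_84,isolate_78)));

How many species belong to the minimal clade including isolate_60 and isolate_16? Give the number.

8

The MRCA of isolate_60 and isolate_16 is the node subtending ((isolate_16,isolate_11),(isolate_60,(isolate_76,((isolate_47,(isolate_90,isolate_1)),isolate_38)))).
That clade contains 8 terminal taxa: isolate_1, isolate_11, isolate_16, isolate_38, isolate_47, isolate_60, isolate_76, isolate_90.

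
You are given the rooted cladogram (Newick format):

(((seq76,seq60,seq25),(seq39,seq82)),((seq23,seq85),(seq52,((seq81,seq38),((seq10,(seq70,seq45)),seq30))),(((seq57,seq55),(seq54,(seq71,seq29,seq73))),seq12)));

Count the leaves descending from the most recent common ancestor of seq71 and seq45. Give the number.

The MRCA of seq71 and seq45 is the node subtending ((seq23,seq85),(seq52,((seq81,seq38),((seq10,(seq70,seq45)),seq30))),(((seq57,seq55),(seq54,(seq71,seq29,seq73))),seq12)).
That clade contains 16 terminal taxa: seq10, seq12, seq23, seq29, seq30, seq38, seq45, seq52, seq54, seq55, seq57, seq70, seq71, seq73, seq81, seq85.

16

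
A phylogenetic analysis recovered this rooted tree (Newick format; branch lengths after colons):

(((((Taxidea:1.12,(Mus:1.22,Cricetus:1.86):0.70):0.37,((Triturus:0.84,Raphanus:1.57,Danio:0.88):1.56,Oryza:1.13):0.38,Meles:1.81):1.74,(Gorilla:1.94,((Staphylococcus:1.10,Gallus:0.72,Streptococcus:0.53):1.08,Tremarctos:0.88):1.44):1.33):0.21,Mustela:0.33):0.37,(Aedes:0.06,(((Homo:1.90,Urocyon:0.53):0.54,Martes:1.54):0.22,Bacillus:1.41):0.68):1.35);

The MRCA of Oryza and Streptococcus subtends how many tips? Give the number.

13

The MRCA of Oryza and Streptococcus is the node subtending (((Taxidea,(Mus,Cricetus)),((Triturus,Raphanus,Danio),Oryza),Meles),(Gorilla,((Staphylococcus,Gallus,Streptococcus),Tremarctos))).
That clade contains 13 terminal taxa: Cricetus, Danio, Gallus, Gorilla, Meles, Mus, Oryza, Raphanus, Staphylococcus, Streptococcus, Taxidea, Tremarctos, Triturus.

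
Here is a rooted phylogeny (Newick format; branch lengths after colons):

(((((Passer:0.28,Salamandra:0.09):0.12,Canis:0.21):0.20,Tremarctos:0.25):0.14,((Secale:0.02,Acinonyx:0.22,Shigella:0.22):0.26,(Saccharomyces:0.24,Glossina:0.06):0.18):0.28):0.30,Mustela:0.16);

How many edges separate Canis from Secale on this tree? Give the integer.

The MRCA of Canis and Secale is the node subtending ((((Passer,Salamandra),Canis),Tremarctos),((Secale,Acinonyx,Shigella),(Saccharomyces,Glossina))).
From Canis up to that node: 3 branches. From Secale up to the same node: 3 branches. Total: 3 + 3 = 6.

6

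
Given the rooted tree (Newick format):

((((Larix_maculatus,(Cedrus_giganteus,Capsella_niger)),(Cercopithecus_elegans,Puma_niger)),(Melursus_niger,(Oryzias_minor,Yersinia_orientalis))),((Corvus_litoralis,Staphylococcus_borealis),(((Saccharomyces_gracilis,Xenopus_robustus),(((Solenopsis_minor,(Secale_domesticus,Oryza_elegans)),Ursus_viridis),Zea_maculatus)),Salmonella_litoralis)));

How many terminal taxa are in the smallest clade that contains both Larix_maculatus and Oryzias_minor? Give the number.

The MRCA of Larix_maculatus and Oryzias_minor is the node subtending (((Larix_maculatus,(Cedrus_giganteus,Capsella_niger)),(Cercopithecus_elegans,Puma_niger)),(Melursus_niger,(Oryzias_minor,Yersinia_orientalis))).
That clade contains 8 terminal taxa: Capsella_niger, Cedrus_giganteus, Cercopithecus_elegans, Larix_maculatus, Melursus_niger, Oryzias_minor, Puma_niger, Yersinia_orientalis.

8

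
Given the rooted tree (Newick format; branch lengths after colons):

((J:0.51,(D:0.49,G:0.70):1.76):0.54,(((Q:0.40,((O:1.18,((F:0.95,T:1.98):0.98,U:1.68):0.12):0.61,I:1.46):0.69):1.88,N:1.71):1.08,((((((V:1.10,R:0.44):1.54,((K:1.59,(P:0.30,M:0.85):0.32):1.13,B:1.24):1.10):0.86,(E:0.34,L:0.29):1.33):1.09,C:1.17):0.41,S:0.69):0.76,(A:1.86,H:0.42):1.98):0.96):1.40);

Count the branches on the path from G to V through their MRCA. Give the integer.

11

The MRCA of G and V is the root of the tree.
From G up to that node: 3 branches. From V up to the same node: 8 branches. Total: 3 + 8 = 11.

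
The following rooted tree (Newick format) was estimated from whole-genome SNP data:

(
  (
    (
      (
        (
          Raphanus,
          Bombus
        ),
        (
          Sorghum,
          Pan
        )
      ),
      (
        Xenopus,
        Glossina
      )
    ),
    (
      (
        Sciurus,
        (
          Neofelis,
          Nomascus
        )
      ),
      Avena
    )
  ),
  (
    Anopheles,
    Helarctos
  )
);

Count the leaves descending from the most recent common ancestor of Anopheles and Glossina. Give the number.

12

The MRCA of Anopheles and Glossina is the root, so the clade is the entire tree.
That clade contains 12 terminal taxa: Anopheles, Avena, Bombus, Glossina, Helarctos, Neofelis, Nomascus, Pan, Raphanus, Sciurus, Sorghum, Xenopus.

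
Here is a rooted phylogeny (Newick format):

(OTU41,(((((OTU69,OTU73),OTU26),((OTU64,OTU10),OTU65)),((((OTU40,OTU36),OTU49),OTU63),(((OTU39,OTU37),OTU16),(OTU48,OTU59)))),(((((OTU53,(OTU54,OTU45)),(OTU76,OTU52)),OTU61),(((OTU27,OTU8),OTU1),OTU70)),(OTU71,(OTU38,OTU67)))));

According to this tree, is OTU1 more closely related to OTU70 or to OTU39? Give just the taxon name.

OTU70

The MRCA of OTU1 and OTU70 subtends (((OTU27,OTU8),OTU1),OTU70) (4 taxa).
The MRCA of OTU1 and OTU39 subtends (((((OTU69,OTU73),OTU26),((OTU64,OTU10),OTU65)),((((OTU40,OTU36),OTU49),OTU63),(((OTU39,OTU37),OTU16),(OTU48,OTU59)))),(((((OTU53,(OTU54,OTU45)),(OTU76,OTU52)),OTU61),(((OTU27,OTU8),OTU1),OTU70)),(OTU71,(OTU38,OTU67)))) (28 taxa).
The first is nested inside the second, so OTU1 shares a more recent common ancestor with OTU70.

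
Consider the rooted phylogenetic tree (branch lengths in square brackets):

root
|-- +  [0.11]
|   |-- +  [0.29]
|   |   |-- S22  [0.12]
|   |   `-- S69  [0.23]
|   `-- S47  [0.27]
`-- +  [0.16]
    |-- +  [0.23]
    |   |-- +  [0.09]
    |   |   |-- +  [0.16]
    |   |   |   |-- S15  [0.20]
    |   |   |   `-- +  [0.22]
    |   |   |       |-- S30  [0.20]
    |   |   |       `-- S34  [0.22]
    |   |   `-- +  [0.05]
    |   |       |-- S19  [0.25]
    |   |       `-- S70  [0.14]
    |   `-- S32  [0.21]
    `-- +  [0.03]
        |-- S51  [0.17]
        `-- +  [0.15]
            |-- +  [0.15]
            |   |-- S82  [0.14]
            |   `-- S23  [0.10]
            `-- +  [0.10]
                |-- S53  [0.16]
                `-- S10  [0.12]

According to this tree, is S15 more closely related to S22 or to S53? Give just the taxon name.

The MRCA of S15 and S53 subtends ((((S15,(S30,S34)),(S19,S70)),S32),(S51,((S82,S23),(S53,S10)))) (11 taxa).
The MRCA of S15 and S22 is the root, subtending the entire tree (14 taxa).
The first is nested inside the second, so S15 shares a more recent common ancestor with S53.

S53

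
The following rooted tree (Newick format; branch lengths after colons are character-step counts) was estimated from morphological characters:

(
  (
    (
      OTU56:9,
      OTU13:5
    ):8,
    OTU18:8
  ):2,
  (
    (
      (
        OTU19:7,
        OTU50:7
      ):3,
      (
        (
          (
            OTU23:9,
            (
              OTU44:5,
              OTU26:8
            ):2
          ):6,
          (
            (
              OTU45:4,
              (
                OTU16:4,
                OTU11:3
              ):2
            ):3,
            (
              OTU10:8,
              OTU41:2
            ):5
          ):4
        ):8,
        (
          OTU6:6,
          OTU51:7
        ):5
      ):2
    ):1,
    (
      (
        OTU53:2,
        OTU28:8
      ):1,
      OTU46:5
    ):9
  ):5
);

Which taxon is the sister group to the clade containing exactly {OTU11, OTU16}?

The clade containing exactly {OTU11, OTU16} attaches to the tree at the node subtending (OTU45,(OTU16,OTU11)).
The other lineage descending from that same node — the sister group — is the single tip OTU45.

OTU45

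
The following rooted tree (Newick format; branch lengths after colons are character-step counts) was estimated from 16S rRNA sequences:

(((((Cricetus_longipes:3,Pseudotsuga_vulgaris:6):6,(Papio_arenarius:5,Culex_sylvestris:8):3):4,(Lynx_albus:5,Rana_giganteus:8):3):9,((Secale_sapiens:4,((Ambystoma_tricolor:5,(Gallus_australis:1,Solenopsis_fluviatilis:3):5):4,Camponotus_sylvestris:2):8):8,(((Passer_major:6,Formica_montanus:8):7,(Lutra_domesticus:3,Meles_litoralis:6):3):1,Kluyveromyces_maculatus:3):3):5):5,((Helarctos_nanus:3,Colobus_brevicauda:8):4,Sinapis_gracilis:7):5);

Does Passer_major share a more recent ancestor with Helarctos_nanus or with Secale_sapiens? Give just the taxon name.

Secale_sapiens

The MRCA of Passer_major and Secale_sapiens subtends ((Secale_sapiens,((Ambystoma_tricolor,(Gallus_australis,Solenopsis_fluviatilis)),Camponotus_sylvestris)),(((Passer_major,Formica_montanus),(Lutra_domesticus,Meles_litoralis)),Kluyveromyces_maculatus)) (10 taxa).
The MRCA of Passer_major and Helarctos_nanus is the root, subtending the entire tree (19 taxa).
The first is nested inside the second, so Passer_major shares a more recent common ancestor with Secale_sapiens.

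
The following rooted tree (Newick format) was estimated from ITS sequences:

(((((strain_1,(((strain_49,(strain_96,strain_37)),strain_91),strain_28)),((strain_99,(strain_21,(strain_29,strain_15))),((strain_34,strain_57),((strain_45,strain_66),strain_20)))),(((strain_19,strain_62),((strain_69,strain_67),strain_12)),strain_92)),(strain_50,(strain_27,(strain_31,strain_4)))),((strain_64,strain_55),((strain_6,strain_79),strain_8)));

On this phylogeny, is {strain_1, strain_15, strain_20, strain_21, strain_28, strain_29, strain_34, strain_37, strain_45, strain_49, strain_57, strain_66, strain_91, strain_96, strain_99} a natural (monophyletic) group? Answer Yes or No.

The most recent common ancestor of these taxa subtends ((strain_1,(((strain_49,(strain_96,strain_37)),strain_91),strain_28)),((strain_99,(strain_21,(strain_29,strain_15))),((strain_34,strain_57),((strain_45,strain_66),strain_20)))).
That clade has exactly 15 tips — every listed taxon and nothing else — so the group is monophyletic.

Yes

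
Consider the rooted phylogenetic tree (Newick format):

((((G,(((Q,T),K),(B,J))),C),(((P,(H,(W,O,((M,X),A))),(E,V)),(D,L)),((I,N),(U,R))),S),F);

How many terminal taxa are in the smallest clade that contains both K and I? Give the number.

23

The MRCA of K and I is the node subtending (((G,(((Q,T),K),(B,J))),C),(((P,(H,(W,O,((M,X),A))),(E,V)),(D,L)),((I,N),(U,R))),S).
That clade contains 23 terminal taxa: A, B, C, D, E, G, H, I, J, K, L, M, N, O, P, Q, R, S, T, U, V, W, X.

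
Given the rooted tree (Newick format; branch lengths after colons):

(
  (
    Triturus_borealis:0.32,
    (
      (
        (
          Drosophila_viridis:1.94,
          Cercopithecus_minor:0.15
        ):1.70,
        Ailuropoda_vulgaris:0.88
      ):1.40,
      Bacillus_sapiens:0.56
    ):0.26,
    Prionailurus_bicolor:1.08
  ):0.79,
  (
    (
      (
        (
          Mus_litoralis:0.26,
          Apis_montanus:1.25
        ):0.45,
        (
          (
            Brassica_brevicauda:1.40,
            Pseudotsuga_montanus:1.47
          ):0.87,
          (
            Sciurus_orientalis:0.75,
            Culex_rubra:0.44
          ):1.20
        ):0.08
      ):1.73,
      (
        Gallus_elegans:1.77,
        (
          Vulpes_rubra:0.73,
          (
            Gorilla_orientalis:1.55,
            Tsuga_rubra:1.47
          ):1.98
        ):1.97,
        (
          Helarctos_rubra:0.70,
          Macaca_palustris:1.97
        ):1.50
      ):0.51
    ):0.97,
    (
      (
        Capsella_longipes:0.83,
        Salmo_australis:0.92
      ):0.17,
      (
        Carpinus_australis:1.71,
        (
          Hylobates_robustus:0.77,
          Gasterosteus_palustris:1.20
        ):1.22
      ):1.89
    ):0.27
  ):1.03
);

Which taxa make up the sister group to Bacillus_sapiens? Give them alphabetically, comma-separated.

Bacillus_sapiens attaches to the tree at the node subtending (((Drosophila_viridis,Cercopithecus_minor),Ailuropoda_vulgaris),Bacillus_sapiens).
The other lineage descending from that same node — the sister group — is ((Drosophila_viridis,Cercopithecus_minor),Ailuropoda_vulgaris); its 3 tips in alphabetical order are the answer.

Ailuropoda_vulgaris, Cercopithecus_minor, Drosophila_viridis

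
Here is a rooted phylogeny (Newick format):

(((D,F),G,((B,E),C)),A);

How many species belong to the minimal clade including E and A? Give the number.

The MRCA of E and A is the root, so the clade is the entire tree.
That clade contains 7 terminal taxa: A, B, C, D, E, F, G.

7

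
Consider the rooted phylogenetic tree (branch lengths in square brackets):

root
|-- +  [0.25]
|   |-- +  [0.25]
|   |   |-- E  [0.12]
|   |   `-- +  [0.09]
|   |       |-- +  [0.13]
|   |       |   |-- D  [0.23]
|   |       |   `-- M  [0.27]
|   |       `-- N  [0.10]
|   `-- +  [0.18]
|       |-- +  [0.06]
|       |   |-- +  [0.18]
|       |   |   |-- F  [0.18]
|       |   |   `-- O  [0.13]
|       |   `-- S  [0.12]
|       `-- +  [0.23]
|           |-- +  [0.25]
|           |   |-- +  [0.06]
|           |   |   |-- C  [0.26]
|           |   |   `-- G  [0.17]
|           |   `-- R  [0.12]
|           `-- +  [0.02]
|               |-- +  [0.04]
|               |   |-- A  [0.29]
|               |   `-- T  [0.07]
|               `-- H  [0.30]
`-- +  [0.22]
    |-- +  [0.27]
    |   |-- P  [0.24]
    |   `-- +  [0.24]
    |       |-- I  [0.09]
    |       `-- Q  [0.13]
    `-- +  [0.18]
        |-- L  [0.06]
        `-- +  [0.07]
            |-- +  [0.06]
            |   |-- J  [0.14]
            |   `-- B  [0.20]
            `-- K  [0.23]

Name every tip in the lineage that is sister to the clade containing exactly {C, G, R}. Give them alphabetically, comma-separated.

The clade containing exactly {C, G, R} attaches to the tree at the node subtending (((C,G),R),((A,T),H)).
The other lineage descending from that same node — the sister group — is ((A,T),H); its 3 tips in alphabetical order are the answer.

A, H, T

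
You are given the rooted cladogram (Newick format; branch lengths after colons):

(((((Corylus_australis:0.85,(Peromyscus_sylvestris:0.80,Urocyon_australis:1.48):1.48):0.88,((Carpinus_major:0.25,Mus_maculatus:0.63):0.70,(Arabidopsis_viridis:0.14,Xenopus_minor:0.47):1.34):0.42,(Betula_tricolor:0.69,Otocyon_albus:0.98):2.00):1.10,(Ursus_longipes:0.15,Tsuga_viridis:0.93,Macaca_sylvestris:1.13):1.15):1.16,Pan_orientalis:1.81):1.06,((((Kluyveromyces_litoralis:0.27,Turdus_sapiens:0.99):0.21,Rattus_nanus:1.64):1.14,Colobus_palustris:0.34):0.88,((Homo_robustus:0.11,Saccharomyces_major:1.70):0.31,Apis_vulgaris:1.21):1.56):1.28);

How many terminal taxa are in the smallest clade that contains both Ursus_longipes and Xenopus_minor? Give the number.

12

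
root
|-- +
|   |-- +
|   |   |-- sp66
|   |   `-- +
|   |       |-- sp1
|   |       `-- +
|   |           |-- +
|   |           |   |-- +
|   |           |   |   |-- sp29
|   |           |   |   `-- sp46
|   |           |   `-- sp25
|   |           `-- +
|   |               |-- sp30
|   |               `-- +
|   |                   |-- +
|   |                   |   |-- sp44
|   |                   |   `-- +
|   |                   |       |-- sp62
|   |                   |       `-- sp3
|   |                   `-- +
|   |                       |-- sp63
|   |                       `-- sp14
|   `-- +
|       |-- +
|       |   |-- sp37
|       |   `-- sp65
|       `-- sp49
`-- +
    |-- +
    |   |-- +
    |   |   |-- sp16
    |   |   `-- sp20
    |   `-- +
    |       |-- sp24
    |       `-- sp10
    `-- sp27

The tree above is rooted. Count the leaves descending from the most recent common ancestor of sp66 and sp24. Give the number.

The MRCA of sp66 and sp24 is the root, so the clade is the entire tree.
That clade contains 19 terminal taxa: sp1, sp10, sp14, sp16, sp20, sp24, sp25, sp27, sp29, sp3, sp30, sp37, sp44, sp46, sp49, sp62, sp63, sp65, sp66.

19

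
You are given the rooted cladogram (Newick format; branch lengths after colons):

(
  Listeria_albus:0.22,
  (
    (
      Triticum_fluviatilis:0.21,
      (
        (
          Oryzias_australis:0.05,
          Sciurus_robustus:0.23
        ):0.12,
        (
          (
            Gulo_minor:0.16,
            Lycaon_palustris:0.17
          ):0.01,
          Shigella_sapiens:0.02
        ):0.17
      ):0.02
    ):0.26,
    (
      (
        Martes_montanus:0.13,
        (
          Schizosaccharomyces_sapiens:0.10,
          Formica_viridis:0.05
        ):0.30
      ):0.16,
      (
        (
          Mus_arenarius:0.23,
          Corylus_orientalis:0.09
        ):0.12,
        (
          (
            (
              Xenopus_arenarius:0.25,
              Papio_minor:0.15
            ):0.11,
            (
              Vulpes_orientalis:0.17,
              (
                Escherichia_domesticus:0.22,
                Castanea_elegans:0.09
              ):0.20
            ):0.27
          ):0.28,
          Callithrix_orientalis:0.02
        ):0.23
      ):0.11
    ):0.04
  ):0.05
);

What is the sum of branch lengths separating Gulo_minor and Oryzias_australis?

0.51

The path runs Gulo_minor → … → MRCA → … → Oryzias_australis; the MRCA is the node subtending ((Oryzias_australis,Sciurus_robustus),((Gulo_minor,Lycaon_palustris),Shigella_sapiens)).
Branch lengths along that path: 0.16 + 0.01 + 0.17 + 0.12 + 0.05 = 0.51.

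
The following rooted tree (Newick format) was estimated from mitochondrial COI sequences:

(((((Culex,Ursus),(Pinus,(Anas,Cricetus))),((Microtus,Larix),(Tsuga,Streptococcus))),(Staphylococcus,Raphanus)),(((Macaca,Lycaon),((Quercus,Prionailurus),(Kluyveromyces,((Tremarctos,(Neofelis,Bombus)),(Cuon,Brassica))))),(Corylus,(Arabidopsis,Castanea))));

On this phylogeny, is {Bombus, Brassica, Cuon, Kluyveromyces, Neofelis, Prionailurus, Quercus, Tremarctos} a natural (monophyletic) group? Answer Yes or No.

The most recent common ancestor of these taxa subtends ((Quercus,Prionailurus),(Kluyveromyces,((Tremarctos,(Neofelis,Bombus)),(Cuon,Brassica)))).
That clade has exactly 8 tips — every listed taxon and nothing else — so the group is monophyletic.

Yes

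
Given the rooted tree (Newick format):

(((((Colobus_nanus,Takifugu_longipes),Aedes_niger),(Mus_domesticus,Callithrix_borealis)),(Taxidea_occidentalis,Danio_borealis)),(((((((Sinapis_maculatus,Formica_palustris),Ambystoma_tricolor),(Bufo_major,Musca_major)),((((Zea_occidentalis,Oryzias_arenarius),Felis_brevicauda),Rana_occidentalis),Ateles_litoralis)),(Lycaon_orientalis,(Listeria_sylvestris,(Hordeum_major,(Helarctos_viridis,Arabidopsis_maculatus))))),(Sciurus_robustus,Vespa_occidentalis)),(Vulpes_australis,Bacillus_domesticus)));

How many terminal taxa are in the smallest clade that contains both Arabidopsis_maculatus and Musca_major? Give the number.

The MRCA of Arabidopsis_maculatus and Musca_major is the node subtending (((((Sinapis_maculatus,Formica_palustris),Ambystoma_tricolor),(Bufo_major,Musca_major)),((((Zea_occidentalis,Oryzias_arenarius),Felis_brevicauda),Rana_occidentalis),Ateles_litoralis)),(Lycaon_orientalis,(Listeria_sylvestris,(Hordeum_major,(Helarctos_viridis,Arabidopsis_maculatus))))).
That clade contains 15 terminal taxa: Ambystoma_tricolor, Arabidopsis_maculatus, Ateles_litoralis, Bufo_major, Felis_brevicauda, Formica_palustris, Helarctos_viridis, Hordeum_major, Listeria_sylvestris, Lycaon_orientalis, Musca_major, Oryzias_arenarius, Rana_occidentalis, Sinapis_maculatus, Zea_occidentalis.

15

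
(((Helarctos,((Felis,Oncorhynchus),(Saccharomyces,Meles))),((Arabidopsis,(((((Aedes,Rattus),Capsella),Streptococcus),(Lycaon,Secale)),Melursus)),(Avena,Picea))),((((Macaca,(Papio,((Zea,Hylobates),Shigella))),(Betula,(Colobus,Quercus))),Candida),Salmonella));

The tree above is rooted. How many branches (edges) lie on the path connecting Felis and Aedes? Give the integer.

The MRCA of Felis and Aedes is the node subtending ((Helarctos,((Felis,Oncorhynchus),(Saccharomyces,Meles))),((Arabidopsis,(((((Aedes,Rattus),Capsella),Streptococcus),(Lycaon,Secale)),Melursus)),(Avena,Picea))).
From Felis up to that node: 4 branches. From Aedes up to the same node: 8 branches. Total: 4 + 8 = 12.

12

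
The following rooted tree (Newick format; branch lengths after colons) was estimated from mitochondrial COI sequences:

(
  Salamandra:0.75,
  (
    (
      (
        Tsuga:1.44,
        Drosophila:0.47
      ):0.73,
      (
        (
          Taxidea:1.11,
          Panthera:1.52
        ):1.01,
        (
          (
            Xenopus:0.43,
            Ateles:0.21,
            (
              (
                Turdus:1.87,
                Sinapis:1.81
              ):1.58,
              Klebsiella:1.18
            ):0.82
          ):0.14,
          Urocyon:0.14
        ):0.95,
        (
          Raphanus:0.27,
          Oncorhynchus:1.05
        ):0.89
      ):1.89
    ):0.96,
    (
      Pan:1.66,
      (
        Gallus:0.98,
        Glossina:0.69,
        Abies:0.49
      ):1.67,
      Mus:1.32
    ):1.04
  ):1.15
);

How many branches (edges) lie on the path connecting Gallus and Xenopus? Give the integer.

8

The MRCA of Gallus and Xenopus is the node subtending (((Tsuga,Drosophila),((Taxidea,Panthera),((Xenopus,Ateles,((Turdus,Sinapis),Klebsiella)),Urocyon),(Raphanus,Oncorhynchus))),(Pan,(Gallus,Glossina,Abies),Mus)).
From Gallus up to that node: 3 branches. From Xenopus up to the same node: 5 branches. Total: 3 + 5 = 8.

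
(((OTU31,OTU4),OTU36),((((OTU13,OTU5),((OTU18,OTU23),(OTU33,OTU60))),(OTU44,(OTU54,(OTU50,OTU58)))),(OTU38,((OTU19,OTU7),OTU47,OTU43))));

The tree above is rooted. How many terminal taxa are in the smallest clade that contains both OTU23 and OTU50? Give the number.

The MRCA of OTU23 and OTU50 is the node subtending (((OTU13,OTU5),((OTU18,OTU23),(OTU33,OTU60))),(OTU44,(OTU54,(OTU50,OTU58)))).
That clade contains 10 terminal taxa: OTU13, OTU18, OTU23, OTU33, OTU44, OTU5, OTU50, OTU54, OTU58, OTU60.

10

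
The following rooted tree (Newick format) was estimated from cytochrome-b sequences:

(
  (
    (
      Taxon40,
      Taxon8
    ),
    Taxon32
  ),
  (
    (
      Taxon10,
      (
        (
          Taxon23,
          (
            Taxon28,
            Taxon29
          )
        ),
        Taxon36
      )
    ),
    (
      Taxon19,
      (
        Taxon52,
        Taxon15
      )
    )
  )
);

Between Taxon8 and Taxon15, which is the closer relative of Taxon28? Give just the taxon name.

Taxon15

The MRCA of Taxon28 and Taxon15 subtends ((Taxon10,((Taxon23,(Taxon28,Taxon29)),Taxon36)),(Taxon19,(Taxon52,Taxon15))) (8 taxa).
The MRCA of Taxon28 and Taxon8 is the root, subtending the entire tree (11 taxa).
The first is nested inside the second, so Taxon28 shares a more recent common ancestor with Taxon15.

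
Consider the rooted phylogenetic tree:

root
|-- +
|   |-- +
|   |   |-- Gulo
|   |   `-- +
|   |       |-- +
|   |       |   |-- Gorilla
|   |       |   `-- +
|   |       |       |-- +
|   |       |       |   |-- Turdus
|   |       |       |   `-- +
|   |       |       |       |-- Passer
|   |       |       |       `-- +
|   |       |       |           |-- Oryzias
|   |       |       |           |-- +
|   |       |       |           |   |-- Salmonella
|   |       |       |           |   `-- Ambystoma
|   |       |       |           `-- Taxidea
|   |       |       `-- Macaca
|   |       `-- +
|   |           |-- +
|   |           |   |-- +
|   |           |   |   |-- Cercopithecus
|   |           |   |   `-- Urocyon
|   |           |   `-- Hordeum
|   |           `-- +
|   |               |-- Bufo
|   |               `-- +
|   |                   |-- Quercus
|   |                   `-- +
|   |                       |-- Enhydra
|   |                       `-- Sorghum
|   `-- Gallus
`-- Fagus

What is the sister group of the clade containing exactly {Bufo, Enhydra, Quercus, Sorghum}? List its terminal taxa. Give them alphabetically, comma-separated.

The clade containing exactly {Bufo, Enhydra, Quercus, Sorghum} attaches to the tree at the node subtending (((Cercopithecus,Urocyon),Hordeum),(Bufo,(Quercus,(Enhydra,Sorghum)))).
The other lineage descending from that same node — the sister group — is ((Cercopithecus,Urocyon),Hordeum); its 3 tips in alphabetical order are the answer.

Cercopithecus, Hordeum, Urocyon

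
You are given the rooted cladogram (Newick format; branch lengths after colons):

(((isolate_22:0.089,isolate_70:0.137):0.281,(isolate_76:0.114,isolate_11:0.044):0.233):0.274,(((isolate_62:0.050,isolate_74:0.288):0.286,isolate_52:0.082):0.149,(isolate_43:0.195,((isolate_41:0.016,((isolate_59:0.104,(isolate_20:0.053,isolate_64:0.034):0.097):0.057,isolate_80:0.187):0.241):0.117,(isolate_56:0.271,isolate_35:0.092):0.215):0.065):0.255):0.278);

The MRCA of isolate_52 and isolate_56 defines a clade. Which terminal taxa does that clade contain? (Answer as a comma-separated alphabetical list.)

Tracing isolate_52: it sits inside ((isolate_62,isolate_74),isolate_52).
Tracing isolate_56: it sits inside (isolate_56,isolate_35).
The smallest clade enclosing both is (((isolate_62,isolate_74),isolate_52),(isolate_43,((isolate_41,((isolate_59,(isolate_20,isolate_64)),isolate_80)),(isolate_56,isolate_35)))); the answer is its 11 terminal taxa in alphabetical order.

isolate_20, isolate_35, isolate_41, isolate_43, isolate_52, isolate_56, isolate_59, isolate_62, isolate_64, isolate_74, isolate_80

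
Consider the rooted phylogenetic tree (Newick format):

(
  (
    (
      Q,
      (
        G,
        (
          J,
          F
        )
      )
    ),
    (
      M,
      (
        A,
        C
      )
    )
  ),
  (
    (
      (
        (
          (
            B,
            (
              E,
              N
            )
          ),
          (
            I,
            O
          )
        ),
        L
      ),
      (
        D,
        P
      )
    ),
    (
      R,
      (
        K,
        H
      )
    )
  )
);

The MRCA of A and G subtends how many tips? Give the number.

7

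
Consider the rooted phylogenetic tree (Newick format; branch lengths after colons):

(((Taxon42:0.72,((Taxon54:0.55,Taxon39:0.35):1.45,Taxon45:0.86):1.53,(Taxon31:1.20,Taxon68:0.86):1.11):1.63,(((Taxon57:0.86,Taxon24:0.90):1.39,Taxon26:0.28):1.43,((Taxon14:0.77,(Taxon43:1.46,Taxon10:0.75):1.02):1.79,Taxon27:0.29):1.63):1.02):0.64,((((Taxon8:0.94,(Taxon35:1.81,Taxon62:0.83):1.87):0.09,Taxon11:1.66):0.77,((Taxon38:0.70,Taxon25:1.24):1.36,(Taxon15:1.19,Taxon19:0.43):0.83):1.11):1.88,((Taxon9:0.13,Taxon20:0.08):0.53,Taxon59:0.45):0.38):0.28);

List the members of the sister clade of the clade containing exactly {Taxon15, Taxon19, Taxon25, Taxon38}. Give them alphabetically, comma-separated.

Taxon11, Taxon35, Taxon62, Taxon8

The clade containing exactly {Taxon15, Taxon19, Taxon25, Taxon38} attaches to the tree at the node subtending (((Taxon8,(Taxon35,Taxon62)),Taxon11),((Taxon38,Taxon25),(Taxon15,Taxon19))).
The other lineage descending from that same node — the sister group — is ((Taxon8,(Taxon35,Taxon62)),Taxon11); its 4 tips in alphabetical order are the answer.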